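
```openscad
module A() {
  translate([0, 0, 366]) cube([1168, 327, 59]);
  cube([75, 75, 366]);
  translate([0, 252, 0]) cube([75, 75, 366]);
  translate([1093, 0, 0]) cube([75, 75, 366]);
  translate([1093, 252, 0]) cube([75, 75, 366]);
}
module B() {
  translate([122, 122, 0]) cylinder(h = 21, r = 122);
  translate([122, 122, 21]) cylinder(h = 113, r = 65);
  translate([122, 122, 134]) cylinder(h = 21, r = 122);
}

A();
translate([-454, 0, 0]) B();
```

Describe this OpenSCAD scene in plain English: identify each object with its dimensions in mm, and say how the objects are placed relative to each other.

A is a long wooden bench with a 1168 mm (x) × 327 mm (y) seat, 59 mm thick, its top surface 425 mm above the floor. Four 75 mm square legs at the seat corners, flush with the edges, run from z = 0 to the seat underside.

B is a spool: two coaxial disc flanges of radius 122 mm and thickness 21 mm, joined by a core cylinder of radius 65 mm and height 113 mm. The lower flange rests on z = 0 and the three cylinders share a vertical axis.

The spool is on the floor beside the bench on its −x side.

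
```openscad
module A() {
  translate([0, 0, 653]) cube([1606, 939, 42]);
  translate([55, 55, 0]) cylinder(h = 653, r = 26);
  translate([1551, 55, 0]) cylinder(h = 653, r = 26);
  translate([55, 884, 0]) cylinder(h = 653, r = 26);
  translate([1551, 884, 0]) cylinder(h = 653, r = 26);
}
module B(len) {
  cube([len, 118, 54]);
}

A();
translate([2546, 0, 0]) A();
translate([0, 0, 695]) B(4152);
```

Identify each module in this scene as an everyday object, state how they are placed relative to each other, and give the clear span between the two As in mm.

Second table starts at x = 2546; first ends at x = 1606; clear span = 2546 − 1606 = 940 mm.

A is a table. B is a beam. A beam spans the tops of two tables. The clear span between the two tables is 940 mm.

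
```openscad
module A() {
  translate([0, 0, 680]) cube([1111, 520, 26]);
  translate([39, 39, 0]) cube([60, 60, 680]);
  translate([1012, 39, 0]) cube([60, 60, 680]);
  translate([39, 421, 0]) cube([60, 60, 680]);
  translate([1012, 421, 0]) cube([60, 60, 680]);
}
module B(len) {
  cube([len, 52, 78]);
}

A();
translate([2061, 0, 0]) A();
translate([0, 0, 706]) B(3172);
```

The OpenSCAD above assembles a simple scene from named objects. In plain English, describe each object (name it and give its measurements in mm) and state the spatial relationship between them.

A is a table with a 1111×520 mm rectangular top, 26 mm thick, top surface at z = 706 mm, supported by four 60×60 mm square legs, each inset 39 mm from the nearest pair of top edges, running from the floor.

B is a rectangular beam 3172 mm long (x), 52 mm deep (y), 78 mm thick (z).

The beam spans the tops of two tables placed 950 mm apart, resting at z = 706 mm.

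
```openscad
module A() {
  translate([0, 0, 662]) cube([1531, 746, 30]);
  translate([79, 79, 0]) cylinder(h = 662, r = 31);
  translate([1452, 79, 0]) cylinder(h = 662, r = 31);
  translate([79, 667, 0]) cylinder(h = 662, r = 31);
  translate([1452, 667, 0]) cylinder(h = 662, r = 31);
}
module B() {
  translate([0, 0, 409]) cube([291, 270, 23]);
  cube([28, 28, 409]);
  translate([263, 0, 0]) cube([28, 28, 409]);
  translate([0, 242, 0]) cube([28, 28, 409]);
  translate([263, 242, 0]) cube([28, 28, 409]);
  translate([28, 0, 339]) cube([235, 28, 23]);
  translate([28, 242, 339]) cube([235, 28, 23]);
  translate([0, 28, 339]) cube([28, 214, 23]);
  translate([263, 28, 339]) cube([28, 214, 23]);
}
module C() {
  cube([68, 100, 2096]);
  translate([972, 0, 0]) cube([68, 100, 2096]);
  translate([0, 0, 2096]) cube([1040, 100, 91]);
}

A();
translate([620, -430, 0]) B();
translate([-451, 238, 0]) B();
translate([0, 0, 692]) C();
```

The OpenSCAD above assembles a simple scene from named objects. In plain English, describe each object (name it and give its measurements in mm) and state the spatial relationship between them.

A is a rectangular dining table. The top is 1531×746×30 mm with its upper surface at z = 692 mm. It stands on four round legs of 62 mm diameter, each leg's bounding box inset 48 mm from the nearest pair of top edges, running from the floor to the underside of the top.

B is a simple wooden stool: a rectangular seat 291 mm (x) by 270 mm (y), 23 mm thick, top face at z = 432 mm, on four square legs, each 28×28 mm in cross-section. The legs rest on z = 0, each flush with a corner of the seat. Four stretchers, 28 mm wide and 23 mm tall, connect adjacent legs with their undersides at z = 339 mm, each running between the inner faces of the legs it joins and aligned with the legs' outer faces on the other axis.

C is a rectangular door frame: two vertical jambs of 68×100 mm section, 2096 mm tall, with a clear opening 904 mm wide between their inner faces. A header 91 mm tall and 100 mm deep lies on top of the jambs and spans the full outside width.

Two stools sit around the table at the −y, −x sides. The door frame is on top of the table.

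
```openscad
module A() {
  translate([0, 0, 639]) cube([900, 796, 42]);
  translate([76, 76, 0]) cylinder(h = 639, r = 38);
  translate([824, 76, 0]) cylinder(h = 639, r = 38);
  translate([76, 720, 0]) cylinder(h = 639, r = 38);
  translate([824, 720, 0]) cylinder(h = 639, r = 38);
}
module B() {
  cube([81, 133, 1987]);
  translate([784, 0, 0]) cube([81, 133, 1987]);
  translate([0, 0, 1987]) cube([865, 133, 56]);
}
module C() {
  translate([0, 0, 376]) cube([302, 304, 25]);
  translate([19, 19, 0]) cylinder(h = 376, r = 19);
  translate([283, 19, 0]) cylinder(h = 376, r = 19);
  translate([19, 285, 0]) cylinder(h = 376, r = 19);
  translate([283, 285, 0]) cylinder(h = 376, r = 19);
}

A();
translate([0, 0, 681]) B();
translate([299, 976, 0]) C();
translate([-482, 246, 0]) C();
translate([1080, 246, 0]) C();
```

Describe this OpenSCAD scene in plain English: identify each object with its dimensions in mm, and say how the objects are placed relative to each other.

A is a table: top 900 mm (x) × 796 mm (y), 42 mm thick, upper face at z = 681 mm, on four round legs of 76 mm diameter, each leg's bounding box inset 38 mm from the nearest pair of top edges, running from z = 0 to the bottom of the top.

B is a rectangular door frame: two vertical jambs of 81×133 mm section, 1987 mm tall, with a clear opening 703 mm wide between their inner faces. A header 56 mm tall and 133 mm deep lies on top of the jambs and spans the full outside width.

C is a four-legged stool. The seat is 302×304 mm, 25 mm thick, top at z = 401 mm. It stands on four round legs, each 38 mm in diameter, from z = 0 to the seat underside, each leg's axis is inset half a diameter from the nearest pair of seat edges (so the leg's bounding box is flush with the corner).

The door frame is on top of the table. Three stools sit around the table at the +y, −x, +x sides.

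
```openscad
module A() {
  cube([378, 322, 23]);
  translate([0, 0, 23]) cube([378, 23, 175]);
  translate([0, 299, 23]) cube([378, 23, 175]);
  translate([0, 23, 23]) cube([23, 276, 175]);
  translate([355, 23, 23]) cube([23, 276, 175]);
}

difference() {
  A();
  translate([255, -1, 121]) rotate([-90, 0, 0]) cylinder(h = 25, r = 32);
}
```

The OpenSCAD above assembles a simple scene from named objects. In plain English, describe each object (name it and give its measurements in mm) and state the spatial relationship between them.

A is an open storage box with external size 378×322×198 mm and wall thickness 23 mm (the base is also 23 mm thick). The base covers the whole footprint; the four walls stand on the base, with the y-facing walls full-width and the x-facing walls fitting between their inner faces.

The open box has a circular hole of radius 32 mm through its front wall, centred at (x = 255, z = 121).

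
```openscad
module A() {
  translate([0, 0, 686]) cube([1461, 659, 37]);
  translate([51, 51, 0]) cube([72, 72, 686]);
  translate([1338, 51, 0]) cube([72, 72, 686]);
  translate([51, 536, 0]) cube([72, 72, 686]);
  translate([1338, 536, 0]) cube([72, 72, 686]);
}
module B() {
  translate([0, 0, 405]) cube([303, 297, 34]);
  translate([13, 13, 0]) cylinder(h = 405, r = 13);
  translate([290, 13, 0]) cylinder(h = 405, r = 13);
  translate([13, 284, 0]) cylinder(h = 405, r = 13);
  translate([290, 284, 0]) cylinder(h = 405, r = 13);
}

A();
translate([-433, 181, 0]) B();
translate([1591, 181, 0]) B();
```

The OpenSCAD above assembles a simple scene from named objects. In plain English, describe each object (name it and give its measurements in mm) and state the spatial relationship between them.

A is a table: top 1461 mm (x) × 659 mm (y), 37 mm thick, upper face at z = 723 mm, on four 72×72 mm square legs, each inset 51 mm from the nearest pair of top edges, running from z = 0 to the bottom of the top.

B is a four-legged stool. The seat is 303×297 mm, 34 mm thick, top at z = 439 mm. It stands on four round legs, each 26 mm in diameter, from z = 0 to the seat underside, each leg's axis is inset half a diameter from the nearest pair of seat edges (so the leg's bounding box is flush with the corner).

Two stools sit around the table at the −x, +x sides.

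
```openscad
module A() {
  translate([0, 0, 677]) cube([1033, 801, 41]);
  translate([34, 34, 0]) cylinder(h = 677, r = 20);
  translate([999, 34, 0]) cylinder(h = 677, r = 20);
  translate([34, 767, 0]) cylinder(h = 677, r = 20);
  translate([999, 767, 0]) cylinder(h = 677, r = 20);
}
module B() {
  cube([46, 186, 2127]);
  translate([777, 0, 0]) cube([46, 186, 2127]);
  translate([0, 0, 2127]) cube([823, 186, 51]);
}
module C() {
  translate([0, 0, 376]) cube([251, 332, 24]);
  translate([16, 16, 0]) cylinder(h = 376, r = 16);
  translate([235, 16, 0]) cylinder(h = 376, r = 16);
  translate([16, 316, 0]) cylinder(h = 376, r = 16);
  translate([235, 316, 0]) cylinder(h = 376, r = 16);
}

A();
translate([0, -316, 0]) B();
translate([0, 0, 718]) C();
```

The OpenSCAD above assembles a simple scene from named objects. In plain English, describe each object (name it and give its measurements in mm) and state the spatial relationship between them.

A is a table: top 1033 mm (x) × 801 mm (y), 41 mm thick, upper face at z = 718 mm, on four round legs of 40 mm diameter, each leg's bounding box inset 14 mm from the nearest pair of top edges, running from z = 0 to the bottom of the top.

B is a rectangular door frame: two vertical jambs of 46×186 mm section, 2127 mm tall, with a clear opening 731 mm wide between their inner faces. A header 51 mm tall and 186 mm deep lies on top of the jambs and spans the full outside width.

C is a four-legged stool. The seat is 251×332 mm, 24 mm thick, top at z = 400 mm. It stands on four round legs, each 32 mm in diameter, from z = 0 to the seat underside, each leg's axis is inset half a diameter from the nearest pair of seat edges (so the leg's bounding box is flush with the corner).

The door frame is on the floor beside the table on its −y side. The stool is on top of the table.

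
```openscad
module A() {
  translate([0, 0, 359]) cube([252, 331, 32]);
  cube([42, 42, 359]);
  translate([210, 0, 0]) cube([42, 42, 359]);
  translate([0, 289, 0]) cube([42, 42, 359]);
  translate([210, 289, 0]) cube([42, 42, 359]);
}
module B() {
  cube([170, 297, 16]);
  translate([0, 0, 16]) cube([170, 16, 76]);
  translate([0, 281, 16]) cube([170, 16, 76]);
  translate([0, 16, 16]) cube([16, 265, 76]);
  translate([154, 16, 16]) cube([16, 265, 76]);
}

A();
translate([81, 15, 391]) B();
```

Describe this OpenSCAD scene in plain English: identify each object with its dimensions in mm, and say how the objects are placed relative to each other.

A is a simple wooden stool: a rectangular seat 252 mm (x) by 331 mm (y), 32 mm thick, top face at z = 391 mm, on four square legs, each 42×42 mm in cross-section. The legs rest on z = 0, each flush with a corner of the seat.

B is an open storage box with external size 170×297×92 mm and wall thickness 16 mm (the base is also 16 mm thick). The base covers the whole footprint; the four walls stand on the base, with the y-facing walls full-width and the x-facing walls fitting between their inner faces.

The open box is on top of the stool.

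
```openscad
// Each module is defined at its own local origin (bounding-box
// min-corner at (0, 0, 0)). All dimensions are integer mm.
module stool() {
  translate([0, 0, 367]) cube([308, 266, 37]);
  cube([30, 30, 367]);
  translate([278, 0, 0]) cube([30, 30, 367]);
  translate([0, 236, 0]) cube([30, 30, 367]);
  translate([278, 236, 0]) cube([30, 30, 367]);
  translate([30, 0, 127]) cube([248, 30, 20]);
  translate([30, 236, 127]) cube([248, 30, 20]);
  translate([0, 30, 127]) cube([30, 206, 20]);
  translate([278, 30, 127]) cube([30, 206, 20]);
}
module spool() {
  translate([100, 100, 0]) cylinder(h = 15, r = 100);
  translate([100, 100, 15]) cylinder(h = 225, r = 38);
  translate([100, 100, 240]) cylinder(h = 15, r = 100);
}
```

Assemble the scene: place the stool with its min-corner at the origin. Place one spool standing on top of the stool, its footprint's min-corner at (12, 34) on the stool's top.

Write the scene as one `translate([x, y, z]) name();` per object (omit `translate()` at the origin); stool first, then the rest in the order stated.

stool();
translate([12, 34, 404]) spool();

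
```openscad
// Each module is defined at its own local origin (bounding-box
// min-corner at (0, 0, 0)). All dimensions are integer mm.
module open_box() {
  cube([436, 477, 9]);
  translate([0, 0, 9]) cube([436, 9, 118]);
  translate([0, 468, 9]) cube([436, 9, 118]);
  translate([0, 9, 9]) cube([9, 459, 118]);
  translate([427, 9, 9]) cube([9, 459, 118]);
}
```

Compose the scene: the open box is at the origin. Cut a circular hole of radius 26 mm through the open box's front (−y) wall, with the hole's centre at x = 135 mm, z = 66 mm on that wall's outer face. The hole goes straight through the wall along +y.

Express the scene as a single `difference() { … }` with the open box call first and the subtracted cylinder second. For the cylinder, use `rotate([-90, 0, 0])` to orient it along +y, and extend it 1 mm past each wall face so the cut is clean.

difference() {
  open_box();
  translate([135, -1, 66]) rotate([-90, 0, 0]) cylinder(h = 11, r = 26);
}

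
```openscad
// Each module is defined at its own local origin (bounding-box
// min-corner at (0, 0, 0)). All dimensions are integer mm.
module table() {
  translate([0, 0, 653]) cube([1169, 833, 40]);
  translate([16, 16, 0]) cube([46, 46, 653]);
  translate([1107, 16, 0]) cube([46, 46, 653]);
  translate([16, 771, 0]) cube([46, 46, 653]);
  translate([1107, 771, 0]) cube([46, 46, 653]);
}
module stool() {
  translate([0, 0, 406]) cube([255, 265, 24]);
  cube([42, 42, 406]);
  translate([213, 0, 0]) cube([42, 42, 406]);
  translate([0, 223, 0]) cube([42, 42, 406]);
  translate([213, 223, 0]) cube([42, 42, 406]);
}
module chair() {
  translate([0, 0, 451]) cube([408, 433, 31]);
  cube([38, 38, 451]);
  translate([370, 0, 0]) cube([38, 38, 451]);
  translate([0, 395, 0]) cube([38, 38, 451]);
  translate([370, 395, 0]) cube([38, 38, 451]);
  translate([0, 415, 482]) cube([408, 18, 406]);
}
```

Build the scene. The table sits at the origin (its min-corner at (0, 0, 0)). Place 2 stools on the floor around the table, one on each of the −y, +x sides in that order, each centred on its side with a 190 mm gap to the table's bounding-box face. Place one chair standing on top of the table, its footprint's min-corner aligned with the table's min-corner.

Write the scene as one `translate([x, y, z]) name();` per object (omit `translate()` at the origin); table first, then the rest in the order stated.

table();
translate([457, -455, 0]) stool();
translate([1359, 284, 0]) stool();
translate([0, 0, 693]) chair();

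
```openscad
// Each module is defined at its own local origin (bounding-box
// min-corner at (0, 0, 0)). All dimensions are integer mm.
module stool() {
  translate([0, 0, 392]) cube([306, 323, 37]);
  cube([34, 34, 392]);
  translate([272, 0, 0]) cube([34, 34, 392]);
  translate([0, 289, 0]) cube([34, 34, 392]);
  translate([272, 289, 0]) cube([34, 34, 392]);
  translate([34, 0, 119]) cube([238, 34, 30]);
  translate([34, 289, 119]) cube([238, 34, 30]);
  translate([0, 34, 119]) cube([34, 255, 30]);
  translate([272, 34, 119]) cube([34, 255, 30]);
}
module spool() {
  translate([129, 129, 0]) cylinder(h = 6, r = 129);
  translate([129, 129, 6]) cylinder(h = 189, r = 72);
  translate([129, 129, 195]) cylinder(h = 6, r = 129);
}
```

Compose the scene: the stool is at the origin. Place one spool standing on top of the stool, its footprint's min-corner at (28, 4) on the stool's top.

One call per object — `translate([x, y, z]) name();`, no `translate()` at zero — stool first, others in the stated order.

stool();
translate([28, 4, 429]) spool();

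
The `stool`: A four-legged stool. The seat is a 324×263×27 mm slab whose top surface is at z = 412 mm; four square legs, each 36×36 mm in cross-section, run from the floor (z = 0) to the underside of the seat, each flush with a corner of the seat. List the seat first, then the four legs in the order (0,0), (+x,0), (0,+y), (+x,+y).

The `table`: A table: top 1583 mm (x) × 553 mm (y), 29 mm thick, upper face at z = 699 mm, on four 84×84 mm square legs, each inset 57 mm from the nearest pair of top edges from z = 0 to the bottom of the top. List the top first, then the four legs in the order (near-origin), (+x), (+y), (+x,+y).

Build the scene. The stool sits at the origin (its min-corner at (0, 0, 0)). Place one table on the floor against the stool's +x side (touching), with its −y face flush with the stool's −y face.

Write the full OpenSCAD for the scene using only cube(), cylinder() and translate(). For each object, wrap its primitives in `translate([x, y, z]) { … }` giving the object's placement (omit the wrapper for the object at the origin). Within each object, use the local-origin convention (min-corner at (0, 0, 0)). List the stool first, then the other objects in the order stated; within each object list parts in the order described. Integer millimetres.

translate([0, 0, 385]) cube([324, 263, 27]);
cube([36, 36, 385]);
translate([288, 0, 0]) cube([36, 36, 385]);
translate([0, 227, 0]) cube([36, 36, 385]);
translate([288, 227, 0]) cube([36, 36, 385]);
translate([324, 0, 0]) {
  translate([0, 0, 670]) cube([1583, 553, 29]);
  translate([57, 57, 0]) cube([84, 84, 670]);
  translate([1442, 57, 0]) cube([84, 84, 670]);
  translate([57, 412, 0]) cube([84, 84, 670]);
  translate([1442, 412, 0]) cube([84, 84, 670]);
}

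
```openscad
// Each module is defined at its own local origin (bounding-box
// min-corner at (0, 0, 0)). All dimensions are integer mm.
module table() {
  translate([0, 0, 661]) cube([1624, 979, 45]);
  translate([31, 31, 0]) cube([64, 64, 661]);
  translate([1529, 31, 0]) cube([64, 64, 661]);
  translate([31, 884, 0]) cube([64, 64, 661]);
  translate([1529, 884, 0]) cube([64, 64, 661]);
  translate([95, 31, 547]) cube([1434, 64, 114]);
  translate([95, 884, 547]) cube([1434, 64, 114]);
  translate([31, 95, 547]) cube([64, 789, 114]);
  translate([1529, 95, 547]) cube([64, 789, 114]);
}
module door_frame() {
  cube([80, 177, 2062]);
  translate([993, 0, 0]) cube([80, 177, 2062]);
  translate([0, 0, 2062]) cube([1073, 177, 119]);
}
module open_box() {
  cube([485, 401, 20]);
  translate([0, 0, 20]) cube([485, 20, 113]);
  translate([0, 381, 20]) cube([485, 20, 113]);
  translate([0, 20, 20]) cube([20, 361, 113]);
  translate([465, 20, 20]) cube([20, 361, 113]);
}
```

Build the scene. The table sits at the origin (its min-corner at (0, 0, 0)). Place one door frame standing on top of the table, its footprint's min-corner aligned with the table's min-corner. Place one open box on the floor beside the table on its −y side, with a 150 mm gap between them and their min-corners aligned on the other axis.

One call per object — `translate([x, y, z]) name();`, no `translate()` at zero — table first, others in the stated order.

table();
translate([0, 0, 706]) door_frame();
translate([0, -551, 0]) open_box();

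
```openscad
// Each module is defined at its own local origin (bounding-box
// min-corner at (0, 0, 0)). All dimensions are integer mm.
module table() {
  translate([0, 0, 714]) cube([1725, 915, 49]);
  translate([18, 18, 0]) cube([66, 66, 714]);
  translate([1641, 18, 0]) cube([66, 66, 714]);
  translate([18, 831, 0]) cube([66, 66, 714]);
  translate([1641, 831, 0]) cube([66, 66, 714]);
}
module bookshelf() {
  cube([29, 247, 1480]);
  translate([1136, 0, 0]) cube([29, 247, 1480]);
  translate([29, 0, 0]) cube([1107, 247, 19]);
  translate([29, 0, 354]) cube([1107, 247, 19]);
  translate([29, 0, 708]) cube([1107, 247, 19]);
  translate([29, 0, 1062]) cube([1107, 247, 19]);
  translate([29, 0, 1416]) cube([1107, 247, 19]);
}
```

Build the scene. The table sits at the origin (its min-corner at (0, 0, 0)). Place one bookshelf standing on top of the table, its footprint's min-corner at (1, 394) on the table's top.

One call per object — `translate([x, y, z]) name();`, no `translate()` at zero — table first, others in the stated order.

table();
translate([1, 394, 763]) bookshelf();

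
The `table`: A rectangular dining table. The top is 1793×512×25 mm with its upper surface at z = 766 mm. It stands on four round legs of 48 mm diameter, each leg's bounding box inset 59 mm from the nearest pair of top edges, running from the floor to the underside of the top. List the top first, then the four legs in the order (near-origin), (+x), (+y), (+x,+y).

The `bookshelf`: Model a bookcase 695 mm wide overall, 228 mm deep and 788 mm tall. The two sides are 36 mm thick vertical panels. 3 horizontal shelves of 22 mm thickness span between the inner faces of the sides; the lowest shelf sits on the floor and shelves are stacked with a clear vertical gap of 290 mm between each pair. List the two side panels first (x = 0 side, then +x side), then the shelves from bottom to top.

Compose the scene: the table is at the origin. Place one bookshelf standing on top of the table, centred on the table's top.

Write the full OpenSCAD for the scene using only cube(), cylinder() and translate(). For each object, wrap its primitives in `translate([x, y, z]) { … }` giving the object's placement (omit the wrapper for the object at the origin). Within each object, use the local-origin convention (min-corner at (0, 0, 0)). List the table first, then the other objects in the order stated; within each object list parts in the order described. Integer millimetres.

translate([0, 0, 741]) cube([1793, 512, 25]);
translate([83, 83, 0]) cylinder(h = 741, r = 24);
translate([1710, 83, 0]) cylinder(h = 741, r = 24);
translate([83, 429, 0]) cylinder(h = 741, r = 24);
translate([1710, 429, 0]) cylinder(h = 741, r = 24);
translate([549, 142, 766]) {
  cube([36, 228, 788]);
  translate([659, 0, 0]) cube([36, 228, 788]);
  translate([36, 0, 0]) cube([623, 228, 22]);
  translate([36, 0, 312]) cube([623, 228, 22]);
  translate([36, 0, 624]) cube([623, 228, 22]);
}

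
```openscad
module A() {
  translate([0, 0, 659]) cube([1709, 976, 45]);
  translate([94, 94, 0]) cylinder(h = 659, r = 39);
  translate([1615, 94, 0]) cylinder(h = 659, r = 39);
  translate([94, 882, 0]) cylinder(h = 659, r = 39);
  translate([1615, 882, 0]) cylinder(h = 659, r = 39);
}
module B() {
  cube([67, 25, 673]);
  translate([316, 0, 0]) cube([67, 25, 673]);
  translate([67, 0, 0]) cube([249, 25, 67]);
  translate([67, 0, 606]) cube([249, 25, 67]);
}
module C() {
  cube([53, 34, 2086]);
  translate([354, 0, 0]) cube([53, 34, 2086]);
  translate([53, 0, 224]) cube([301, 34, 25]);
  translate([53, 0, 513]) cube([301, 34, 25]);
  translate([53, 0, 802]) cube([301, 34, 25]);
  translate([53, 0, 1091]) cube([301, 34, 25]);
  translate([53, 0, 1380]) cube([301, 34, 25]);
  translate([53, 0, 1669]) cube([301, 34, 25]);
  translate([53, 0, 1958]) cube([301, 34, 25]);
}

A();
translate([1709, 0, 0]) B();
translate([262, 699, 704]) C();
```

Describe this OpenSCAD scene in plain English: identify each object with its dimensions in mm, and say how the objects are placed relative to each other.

A is a table with a 1709×976 mm rectangular top, 45 mm thick, top surface at z = 704 mm, supported by four round legs of 78 mm diameter, each leg's bounding box inset 55 mm from the nearest pair of top edges, running from the floor.

B is a rectangular picture frame lying in the x–z plane (depth along y). The opening is 249 mm wide (x) by 539 mm tall (z), surrounded by a border 67 mm wide on all four sides. The frame is 25 mm deep and is made of two full-height vertical stiles with two horizontal rails fitted between them.

C is a wooden ladder with two side rails of 53×34 mm section and 2086 mm height, set 407 mm apart overall. Between them run 7 rectangular rungs (34 mm deep, 25 mm thick), front faces flush with the rails' −y face. The bottom of the first rung is 224 mm above the floor and each subsequent rung is 289 mm higher than the one below.

The picture frame is against the table's +x side, with their −y faces flush. The ladder is on top of the table.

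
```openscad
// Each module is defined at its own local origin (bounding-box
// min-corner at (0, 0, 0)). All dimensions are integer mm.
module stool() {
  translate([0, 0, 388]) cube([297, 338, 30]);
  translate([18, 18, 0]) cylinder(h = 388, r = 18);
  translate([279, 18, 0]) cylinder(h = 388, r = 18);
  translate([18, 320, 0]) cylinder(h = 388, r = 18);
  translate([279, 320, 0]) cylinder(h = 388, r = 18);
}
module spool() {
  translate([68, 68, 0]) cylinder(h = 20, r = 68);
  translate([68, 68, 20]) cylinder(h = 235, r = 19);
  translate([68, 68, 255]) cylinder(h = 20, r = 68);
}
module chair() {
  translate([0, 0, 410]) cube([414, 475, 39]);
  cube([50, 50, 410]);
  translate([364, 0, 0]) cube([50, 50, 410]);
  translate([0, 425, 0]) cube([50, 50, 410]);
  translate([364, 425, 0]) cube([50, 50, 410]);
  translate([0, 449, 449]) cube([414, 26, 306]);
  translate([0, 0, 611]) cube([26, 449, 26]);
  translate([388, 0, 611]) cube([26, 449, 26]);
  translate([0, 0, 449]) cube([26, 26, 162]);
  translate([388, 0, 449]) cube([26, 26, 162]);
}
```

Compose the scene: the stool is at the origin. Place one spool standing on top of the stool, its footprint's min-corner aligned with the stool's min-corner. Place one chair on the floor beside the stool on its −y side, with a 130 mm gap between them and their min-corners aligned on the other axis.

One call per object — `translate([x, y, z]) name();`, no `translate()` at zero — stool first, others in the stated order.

stool();
translate([0, 0, 418]) spool();
translate([0, -605, 0]) chair();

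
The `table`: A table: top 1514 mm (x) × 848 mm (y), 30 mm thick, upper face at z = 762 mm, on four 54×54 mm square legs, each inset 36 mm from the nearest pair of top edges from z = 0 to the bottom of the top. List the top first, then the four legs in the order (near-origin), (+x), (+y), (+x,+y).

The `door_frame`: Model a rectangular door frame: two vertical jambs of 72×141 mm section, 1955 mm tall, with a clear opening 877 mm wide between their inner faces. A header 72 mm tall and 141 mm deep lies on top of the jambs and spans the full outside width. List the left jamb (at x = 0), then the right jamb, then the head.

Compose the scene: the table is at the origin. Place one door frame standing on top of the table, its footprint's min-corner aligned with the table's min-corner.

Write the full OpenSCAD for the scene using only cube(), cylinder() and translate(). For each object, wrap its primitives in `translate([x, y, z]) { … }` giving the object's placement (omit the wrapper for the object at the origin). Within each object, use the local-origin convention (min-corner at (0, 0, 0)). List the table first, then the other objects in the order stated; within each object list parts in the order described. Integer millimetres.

translate([0, 0, 732]) cube([1514, 848, 30]);
translate([36, 36, 0]) cube([54, 54, 732]);
translate([1424, 36, 0]) cube([54, 54, 732]);
translate([36, 758, 0]) cube([54, 54, 732]);
translate([1424, 758, 0]) cube([54, 54, 732]);
translate([0, 0, 762]) {
  cube([72, 141, 1955]);
  translate([949, 0, 0]) cube([72, 141, 1955]);
  translate([0, 0, 1955]) cube([1021, 141, 72]);
}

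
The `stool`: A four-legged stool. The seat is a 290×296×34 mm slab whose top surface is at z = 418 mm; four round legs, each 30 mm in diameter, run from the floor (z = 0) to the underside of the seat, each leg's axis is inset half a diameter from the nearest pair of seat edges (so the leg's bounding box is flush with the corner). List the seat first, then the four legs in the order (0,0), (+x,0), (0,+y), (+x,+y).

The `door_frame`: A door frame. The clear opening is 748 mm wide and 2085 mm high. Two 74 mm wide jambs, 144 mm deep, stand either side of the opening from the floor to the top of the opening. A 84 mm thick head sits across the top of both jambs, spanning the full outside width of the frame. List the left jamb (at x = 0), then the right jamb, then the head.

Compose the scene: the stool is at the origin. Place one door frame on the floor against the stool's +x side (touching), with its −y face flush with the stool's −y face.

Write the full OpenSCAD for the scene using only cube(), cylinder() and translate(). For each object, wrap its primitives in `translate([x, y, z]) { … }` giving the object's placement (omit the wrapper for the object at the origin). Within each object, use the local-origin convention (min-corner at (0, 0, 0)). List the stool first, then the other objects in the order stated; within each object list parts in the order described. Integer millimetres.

translate([0, 0, 384]) cube([290, 296, 34]);
translate([15, 15, 0]) cylinder(h = 384, r = 15);
translate([275, 15, 0]) cylinder(h = 384, r = 15);
translate([15, 281, 0]) cylinder(h = 384, r = 15);
translate([275, 281, 0]) cylinder(h = 384, r = 15);
translate([290, 0, 0]) {
  cube([74, 144, 2085]);
  translate([822, 0, 0]) cube([74, 144, 2085]);
  translate([0, 0, 2085]) cube([896, 144, 84]);
}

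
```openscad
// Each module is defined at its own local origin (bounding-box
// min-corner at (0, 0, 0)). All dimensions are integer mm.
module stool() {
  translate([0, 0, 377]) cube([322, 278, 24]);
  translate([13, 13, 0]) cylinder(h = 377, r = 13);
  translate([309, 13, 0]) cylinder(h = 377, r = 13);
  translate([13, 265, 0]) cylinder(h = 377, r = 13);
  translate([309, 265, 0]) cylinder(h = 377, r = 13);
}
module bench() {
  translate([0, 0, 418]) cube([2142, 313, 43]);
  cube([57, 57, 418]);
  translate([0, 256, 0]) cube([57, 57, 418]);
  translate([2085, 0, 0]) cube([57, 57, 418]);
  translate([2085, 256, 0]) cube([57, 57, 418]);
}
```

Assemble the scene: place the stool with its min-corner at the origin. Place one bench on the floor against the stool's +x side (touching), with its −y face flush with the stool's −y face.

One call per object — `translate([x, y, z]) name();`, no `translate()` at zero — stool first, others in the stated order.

stool();
translate([322, 0, 0]) bench();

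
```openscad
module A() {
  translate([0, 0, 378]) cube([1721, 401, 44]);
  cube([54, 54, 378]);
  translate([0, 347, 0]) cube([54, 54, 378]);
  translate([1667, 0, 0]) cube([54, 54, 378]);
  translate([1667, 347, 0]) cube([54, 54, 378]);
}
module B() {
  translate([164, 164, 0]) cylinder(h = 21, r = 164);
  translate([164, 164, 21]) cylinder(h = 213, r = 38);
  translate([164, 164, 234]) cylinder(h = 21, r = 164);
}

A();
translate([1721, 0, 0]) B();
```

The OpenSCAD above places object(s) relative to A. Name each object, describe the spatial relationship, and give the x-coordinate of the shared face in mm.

The bench's +x face and the spool's −x face are both at x = 1721 mm.

A is a bench. B is a spool. The spool is against the bench's +x side, with their −y faces flush. The x-coordinate of the shared face is 1721 mm.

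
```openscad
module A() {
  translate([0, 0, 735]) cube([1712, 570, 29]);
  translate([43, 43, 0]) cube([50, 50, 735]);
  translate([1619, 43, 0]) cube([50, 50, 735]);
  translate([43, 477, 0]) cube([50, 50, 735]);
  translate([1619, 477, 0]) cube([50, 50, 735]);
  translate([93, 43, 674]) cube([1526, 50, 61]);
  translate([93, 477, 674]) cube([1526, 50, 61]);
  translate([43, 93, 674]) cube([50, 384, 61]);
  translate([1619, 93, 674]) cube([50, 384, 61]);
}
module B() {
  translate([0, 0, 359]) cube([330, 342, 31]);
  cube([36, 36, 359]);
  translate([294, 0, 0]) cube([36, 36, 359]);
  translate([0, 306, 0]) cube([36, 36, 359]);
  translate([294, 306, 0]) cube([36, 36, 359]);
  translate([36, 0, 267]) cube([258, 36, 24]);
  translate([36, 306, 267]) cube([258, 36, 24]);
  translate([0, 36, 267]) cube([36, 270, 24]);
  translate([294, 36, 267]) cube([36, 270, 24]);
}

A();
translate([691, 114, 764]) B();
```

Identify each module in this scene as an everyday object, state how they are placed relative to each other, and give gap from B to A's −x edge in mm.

A is a table. B is a stool. The stool is on top of the table, centred. The gap from the stool to the table's −x edge is 691 mm.

The stool's min-x is at 691; the table's min-x is 0; gap = 691 mm.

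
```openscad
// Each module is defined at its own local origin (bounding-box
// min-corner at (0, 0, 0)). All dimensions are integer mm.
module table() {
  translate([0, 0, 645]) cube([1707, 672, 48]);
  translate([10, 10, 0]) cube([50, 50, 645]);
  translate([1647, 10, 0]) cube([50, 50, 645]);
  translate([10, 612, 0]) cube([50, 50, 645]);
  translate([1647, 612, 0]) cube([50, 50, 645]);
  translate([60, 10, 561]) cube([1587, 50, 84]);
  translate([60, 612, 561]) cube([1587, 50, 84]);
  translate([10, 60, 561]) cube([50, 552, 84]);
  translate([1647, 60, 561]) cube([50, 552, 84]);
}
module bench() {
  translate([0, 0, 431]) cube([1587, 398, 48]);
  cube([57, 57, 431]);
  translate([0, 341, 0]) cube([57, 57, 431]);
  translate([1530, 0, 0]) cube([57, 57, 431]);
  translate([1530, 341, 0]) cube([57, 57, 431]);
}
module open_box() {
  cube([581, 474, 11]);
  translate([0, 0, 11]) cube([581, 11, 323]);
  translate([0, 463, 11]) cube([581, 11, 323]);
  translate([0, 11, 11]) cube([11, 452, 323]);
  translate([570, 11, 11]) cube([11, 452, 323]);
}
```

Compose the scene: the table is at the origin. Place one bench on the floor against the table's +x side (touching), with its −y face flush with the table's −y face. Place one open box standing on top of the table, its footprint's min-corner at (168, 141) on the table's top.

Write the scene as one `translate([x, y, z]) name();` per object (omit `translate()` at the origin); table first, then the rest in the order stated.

table();
translate([1707, 0, 0]) bench();
translate([168, 141, 693]) open_box();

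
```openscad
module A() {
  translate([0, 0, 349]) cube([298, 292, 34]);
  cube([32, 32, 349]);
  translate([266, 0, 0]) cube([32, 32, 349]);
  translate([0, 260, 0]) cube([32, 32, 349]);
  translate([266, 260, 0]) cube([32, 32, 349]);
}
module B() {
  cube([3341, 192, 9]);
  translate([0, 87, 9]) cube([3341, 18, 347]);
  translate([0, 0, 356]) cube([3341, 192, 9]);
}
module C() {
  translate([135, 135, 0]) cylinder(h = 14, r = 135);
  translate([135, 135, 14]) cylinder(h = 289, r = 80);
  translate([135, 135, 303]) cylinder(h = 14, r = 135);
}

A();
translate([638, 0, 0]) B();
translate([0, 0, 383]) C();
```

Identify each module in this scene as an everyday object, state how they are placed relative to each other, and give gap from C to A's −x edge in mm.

A is a stool. B is an I-beam. C is a spool. The I-beam is on the floor beside the stool on its +x side. The spool is on top of the stool. The gap from the spool to the stool's −x edge is 0 mm.

The spool's min-x is at 0; the stool's min-x is 0; gap = 0 mm.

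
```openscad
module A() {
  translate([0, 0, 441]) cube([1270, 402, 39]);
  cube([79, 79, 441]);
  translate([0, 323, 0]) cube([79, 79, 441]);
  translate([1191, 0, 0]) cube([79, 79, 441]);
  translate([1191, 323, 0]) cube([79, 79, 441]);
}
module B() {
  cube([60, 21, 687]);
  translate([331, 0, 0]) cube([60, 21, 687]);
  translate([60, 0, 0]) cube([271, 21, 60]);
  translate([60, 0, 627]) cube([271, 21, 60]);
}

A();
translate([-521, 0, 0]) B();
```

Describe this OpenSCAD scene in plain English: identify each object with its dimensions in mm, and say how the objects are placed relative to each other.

A is a long wooden bench with a 1270 mm (x) × 402 mm (y) seat, 39 mm thick, its top surface 480 mm above the floor. Four 79 mm square legs at the seat corners, flush with the edges, run from z = 0 to the seat underside.

B is a rectangular picture frame lying in the x–z plane (depth along y). The opening is 271 mm wide (x) by 567 mm tall (z), surrounded by a border 60 mm wide on all four sides. The frame is 21 mm deep and is made of two full-height vertical stiles with two horizontal rails fitted between them.

The picture frame is on the floor beside the bench on its −x side.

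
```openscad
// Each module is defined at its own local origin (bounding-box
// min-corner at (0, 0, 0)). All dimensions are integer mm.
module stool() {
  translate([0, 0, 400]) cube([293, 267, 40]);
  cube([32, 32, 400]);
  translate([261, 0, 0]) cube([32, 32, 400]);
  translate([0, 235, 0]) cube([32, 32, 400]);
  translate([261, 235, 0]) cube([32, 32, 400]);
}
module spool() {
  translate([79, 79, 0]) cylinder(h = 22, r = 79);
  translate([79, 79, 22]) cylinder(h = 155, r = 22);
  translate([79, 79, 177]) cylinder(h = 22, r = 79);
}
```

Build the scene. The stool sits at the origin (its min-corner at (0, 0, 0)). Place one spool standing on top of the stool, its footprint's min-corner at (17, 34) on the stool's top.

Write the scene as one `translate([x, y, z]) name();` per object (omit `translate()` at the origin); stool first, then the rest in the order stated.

stool();
translate([17, 34, 440]) spool();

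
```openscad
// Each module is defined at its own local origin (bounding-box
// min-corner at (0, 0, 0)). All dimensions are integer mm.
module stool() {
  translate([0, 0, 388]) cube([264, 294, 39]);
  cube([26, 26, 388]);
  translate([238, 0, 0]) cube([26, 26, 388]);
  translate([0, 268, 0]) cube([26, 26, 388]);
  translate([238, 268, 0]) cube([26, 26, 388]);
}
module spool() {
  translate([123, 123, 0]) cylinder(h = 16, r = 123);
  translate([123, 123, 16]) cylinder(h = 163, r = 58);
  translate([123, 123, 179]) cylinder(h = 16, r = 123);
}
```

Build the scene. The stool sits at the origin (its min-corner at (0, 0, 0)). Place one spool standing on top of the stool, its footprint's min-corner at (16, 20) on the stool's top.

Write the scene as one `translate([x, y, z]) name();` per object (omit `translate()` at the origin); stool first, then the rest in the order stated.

stool();
translate([16, 20, 427]) spool();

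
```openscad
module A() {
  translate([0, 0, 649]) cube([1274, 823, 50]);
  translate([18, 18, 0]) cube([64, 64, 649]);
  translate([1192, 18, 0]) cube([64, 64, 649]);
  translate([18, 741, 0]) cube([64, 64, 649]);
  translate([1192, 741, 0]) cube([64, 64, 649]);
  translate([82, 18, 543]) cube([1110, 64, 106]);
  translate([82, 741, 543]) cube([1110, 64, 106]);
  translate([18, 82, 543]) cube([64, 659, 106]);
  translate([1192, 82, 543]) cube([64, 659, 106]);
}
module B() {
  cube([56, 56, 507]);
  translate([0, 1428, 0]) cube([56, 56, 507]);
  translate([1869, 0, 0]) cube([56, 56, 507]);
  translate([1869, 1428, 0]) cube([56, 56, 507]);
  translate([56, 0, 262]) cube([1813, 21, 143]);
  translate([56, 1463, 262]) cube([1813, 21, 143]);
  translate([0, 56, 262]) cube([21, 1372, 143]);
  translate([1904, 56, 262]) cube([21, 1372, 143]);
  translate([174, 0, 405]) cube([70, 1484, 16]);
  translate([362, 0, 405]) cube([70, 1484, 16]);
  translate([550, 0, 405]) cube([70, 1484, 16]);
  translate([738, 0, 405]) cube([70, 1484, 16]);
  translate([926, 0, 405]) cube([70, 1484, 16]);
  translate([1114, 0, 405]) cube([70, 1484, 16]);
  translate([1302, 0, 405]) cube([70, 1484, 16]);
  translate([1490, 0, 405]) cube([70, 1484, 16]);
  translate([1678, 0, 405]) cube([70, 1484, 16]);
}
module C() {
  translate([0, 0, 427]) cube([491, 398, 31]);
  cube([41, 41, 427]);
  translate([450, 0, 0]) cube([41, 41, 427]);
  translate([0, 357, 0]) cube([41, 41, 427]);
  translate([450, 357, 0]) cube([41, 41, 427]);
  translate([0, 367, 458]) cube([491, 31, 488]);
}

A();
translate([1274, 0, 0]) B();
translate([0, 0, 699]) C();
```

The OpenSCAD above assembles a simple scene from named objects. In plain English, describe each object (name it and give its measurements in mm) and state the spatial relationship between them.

A is a table with a 1274×823 mm rectangular top, 50 mm thick, top surface at z = 699 mm, supported by four 64×64 mm square legs, each inset 18 mm from the nearest pair of top edges, running from the floor. Four apron rails, 64 mm thick and 106 mm tall, run between adjacent legs with their top edges flush with the underside of the top and their outer faces flush with the legs' outer faces.

B is a bed frame 1925 mm long (x) by 1484 mm wide (y). Four 56×56 mm corner posts, 507 mm tall, at the corners of the footprint. Four rails of 21 mm thickness and 143 mm height run between adjacent posts with their undersides at z = 262 mm, their outer faces flush with the outside of the frame (the two x-running rails run between the posts' inner faces; the two y-running rails run between the posts' inner faces). 9 slats, each 70 mm wide (x) and 16 mm thick, lie across the top of the two x-running rails, running the full 1484 mm width of the frame in y; the slats are evenly spaced along x between the inner faces of the end posts with equal gaps (rounded down to the nearest mm) at the −x end and between each pair — any rounding remainder accumulates at the +x end.

C is a chair. The seat is a 491×398×31 mm slab with its top at z = 458 mm, on four 41×41 mm corner legs (flush with the seat edges, standing on z = 0). A flat backrest 31 mm thick, 488 mm tall, spans the full seat width and rises from the seat top along its +y edge, rear face flush with the rear of the seat.

The bed frame is against the table's +x side, with their −y faces flush. The chair is on top of the table.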